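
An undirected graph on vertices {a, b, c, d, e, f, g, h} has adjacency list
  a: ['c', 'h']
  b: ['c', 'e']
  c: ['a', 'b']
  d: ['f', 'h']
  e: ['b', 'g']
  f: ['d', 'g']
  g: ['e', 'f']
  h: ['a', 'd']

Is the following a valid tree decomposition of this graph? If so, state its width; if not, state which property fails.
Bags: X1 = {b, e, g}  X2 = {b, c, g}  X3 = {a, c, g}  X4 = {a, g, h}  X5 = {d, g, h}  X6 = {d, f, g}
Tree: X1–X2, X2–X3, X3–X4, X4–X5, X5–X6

Vertex coverage: the bags together contain {a, b, c, d, e, f, g, h}, the full vertex set. Edge coverage: each edge of G has both endpoints in at least one bag. Running intersection: for every vertex, the bags containing it form a connected subtree. All three properties hold, so this is a valid tree decomposition of width max|bag| − 1 = 2, and hence tw(G) ≤ 2.

Yes; width 2.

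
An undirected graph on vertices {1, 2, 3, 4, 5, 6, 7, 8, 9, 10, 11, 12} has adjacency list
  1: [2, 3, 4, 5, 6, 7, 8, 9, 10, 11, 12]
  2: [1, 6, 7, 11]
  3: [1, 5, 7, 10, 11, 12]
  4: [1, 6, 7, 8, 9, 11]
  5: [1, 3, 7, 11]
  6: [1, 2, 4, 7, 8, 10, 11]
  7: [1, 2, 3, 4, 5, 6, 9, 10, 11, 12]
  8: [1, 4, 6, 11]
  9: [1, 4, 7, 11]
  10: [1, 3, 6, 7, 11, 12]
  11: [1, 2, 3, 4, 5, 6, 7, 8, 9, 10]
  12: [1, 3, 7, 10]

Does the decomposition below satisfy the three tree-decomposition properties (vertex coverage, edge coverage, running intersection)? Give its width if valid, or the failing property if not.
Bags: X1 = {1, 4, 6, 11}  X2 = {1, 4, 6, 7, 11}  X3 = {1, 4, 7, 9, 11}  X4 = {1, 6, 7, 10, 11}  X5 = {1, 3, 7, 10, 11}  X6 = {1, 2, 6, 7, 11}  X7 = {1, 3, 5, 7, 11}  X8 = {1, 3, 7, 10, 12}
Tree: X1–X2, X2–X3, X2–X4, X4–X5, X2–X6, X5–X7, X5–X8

No — vertex 8 appears in no bag.

A tree decomposition must satisfy three properties: every vertex lies in some bag; for every edge, both endpoints lie together in some bag; and for every vertex, the bags containing it form a connected subtree. Here vertex 8 appears in no bag, so the decomposition is invalid.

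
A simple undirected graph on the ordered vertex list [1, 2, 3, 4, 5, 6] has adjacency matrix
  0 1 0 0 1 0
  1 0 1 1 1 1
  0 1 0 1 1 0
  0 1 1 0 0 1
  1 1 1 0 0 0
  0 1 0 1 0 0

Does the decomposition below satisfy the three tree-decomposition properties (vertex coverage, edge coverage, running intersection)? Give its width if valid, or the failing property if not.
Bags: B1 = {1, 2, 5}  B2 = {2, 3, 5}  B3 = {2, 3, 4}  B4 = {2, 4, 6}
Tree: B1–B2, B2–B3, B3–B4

Vertex coverage: the bags together contain {1, 2, 3, 4, 5, 6}, the full vertex set. Edge coverage: each edge of G has both endpoints in at least one bag. Running intersection: for every vertex, the bags containing it form a connected subtree. All three properties hold, so this is a valid tree decomposition of width max|bag| − 1 = 2, and hence tw(G) ≤ 2.

Yes; width 2.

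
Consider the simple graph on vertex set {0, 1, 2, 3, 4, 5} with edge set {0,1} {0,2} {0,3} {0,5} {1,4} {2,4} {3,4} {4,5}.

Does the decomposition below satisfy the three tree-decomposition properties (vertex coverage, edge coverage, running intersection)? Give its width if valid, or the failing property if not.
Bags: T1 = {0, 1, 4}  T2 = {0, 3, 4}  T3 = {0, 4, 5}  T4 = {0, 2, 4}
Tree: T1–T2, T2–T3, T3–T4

Vertex coverage: the bags together contain {0, 1, 2, 3, 4, 5}, the full vertex set. Edge coverage: each edge of G has both endpoints in at least one bag. Running intersection: for every vertex, the bags containing it form a connected subtree. All three properties hold, so this is a valid tree decomposition of width max|bag| − 1 = 2, and hence tw(G) ≤ 2.

Yes; width 2.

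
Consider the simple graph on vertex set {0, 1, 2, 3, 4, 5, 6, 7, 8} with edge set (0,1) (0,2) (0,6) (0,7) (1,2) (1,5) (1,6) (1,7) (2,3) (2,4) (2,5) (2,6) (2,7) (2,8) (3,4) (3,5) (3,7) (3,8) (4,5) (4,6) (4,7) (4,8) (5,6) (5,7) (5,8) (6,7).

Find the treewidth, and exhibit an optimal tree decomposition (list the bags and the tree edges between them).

Each bag holds 5 vertices, so the decomposition has width 4, which upper-bounds the treewidth. For the lower bound, the 5 vertices {0, 1, 2, 6, 7} are pairwise adjacent, and any tree decomposition puts a clique entirely inside one bag — forcing width ≥ 4. Therefore the treewidth is 4.

Treewidth 4.
One optimal decomposition is:
Bags: B1 = {2, 3, 4, 5, 8}  B2 = {2, 3, 4, 5, 7}  B3 = {2, 4, 5, 6, 7}  B4 = {1, 2, 5, 6, 7}  B5 = {0, 1, 2, 6, 7}
Tree: B1–B2, B2–B3, B3–B4, B4–B5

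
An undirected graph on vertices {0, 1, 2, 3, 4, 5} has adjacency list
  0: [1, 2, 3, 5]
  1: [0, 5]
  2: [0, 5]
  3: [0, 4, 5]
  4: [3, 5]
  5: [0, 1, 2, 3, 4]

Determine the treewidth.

2

A width-2 tree decomposition is:
Bags: B1 = {0, 2, 5}  B2 = {0, 3, 5}  B3 = {0, 1, 5}  B4 = {3, 4, 5}
Tree: B1–B2, B1–B3, B2–B4
Every bag has size at most 3, so the width is 3 − 1 = 2 and tw(G) ≤ 2. Conversely, {0, 1, 5} is a clique of size 3, and the vertices of any clique must share a bag in every tree decomposition; so some bag has ≥ 3 vertices and tw(G) ≥ 2. Hence tw(G) = 2 exactly.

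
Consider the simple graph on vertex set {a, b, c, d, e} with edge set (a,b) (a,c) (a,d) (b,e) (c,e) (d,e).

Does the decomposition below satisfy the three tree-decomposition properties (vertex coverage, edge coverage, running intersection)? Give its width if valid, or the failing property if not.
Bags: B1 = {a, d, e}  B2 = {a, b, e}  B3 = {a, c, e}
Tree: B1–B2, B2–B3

Yes; width 2.

Every vertex of G appears in some bag (union = {a, b, c, d, e}); every edge is covered by a bag; and for each vertex v the set of bags containing v is connected in the bag tree. The decomposition is therefore valid. The largest bag has 3 vertices, so the width is 2.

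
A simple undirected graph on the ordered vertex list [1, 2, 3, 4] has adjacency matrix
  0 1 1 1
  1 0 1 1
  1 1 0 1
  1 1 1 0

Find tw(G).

3

A width-3 tree decomposition is:
Bags: B1 = {1, 2, 3, 4}
Tree: (single bag)
A single bag containing all 4 vertices is trivially a valid decomposition of width 3. For the lower bound, the 4 vertices {1, 2, 3, 4} are pairwise adjacent, and any tree decomposition puts a clique entirely inside one bag — forcing width ≥ 3. Therefore the treewidth is 3.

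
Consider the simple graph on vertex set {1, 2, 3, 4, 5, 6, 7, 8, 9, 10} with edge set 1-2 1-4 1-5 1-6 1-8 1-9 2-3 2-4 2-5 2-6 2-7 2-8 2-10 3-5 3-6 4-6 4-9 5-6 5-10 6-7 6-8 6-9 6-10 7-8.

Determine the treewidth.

A width-3 tree decomposition is:
Bags: B1 = {1, 2, 4, 6}  B2 = {1, 2, 5, 6}  B3 = {2, 3, 5, 6}  B4 = {1, 4, 6, 9}  B5 = {1, 2, 6, 8}  B6 = {2, 5, 6, 10}  B7 = {2, 6, 7, 8}
Tree: B1–B2, B2–B3, B1–B4, B1–B5, B3–B6, B5–B7
Each bag holds 4 vertices, so the decomposition has width 3, which upper-bounds the treewidth. For the lower bound, the 4 vertices {1, 4, 6, 9} are pairwise adjacent, and any tree decomposition puts a clique entirely inside one bag — forcing width ≥ 3. Combining the bounds, tw(G) = 3.

3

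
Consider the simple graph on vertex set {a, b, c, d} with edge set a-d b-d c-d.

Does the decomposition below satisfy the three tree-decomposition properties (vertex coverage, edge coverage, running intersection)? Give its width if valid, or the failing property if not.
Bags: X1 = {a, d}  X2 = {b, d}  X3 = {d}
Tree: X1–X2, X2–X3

A tree decomposition must satisfy three properties: every vertex lies in some bag; for every edge, both endpoints lie together in some bag; and for every vertex, the bags containing it form a connected subtree. Here vertex c appears in no bag, so the decomposition is invalid.

No — vertex c appears in no bag.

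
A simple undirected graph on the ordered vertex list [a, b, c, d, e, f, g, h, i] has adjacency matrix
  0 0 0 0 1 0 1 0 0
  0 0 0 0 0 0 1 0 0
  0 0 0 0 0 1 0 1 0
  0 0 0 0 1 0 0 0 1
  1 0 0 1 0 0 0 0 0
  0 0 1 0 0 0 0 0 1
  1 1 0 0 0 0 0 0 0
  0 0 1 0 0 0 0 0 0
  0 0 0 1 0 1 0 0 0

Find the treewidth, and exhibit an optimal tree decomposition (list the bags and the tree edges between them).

The largest bag has 2 vertices, giving width 1; this decomposition certifies tw(G) ≤ 1. Any graph with an edge has treewidth ≥ 1, and G has the edge h–c. Combining the bounds, tw(G) = 1.

Treewidth 1.
One optimal decomposition is:
Bags: B1 = {c, h}  B2 = {c, f}  B3 = {f, i}  B4 = {d, i}  B5 = {d, e}  B6 = {a, e}  B7 = {a, g}  B8 = {b, g}
Tree: B1–B2, B2–B3, B3–B4, B4–B5, B5–B6, B6–B7, B7–B8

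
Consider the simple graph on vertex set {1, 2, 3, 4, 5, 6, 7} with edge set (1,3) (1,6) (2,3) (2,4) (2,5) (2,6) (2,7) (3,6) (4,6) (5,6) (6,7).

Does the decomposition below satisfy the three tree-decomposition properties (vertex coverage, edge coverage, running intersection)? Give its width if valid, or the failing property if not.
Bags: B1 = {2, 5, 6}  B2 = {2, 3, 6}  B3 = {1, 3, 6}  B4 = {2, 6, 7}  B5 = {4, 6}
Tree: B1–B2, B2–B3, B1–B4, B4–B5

No — edge (2,4) lies in no bag.

A tree decomposition must satisfy three properties: every vertex lies in some bag; for every edge, both endpoints lie together in some bag; and for every vertex, the bags containing it form a connected subtree. Here edge (2,4) lies in no bag, so the decomposition is invalid.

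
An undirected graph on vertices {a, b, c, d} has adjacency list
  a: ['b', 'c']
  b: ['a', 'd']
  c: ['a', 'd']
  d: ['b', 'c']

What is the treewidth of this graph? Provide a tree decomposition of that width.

Treewidth 2.
One such decomposition:
Bags: B1 = {a, b, c}  B2 = {b, c, d}
Tree: B1–B2

Each bag holds 3 vertices, so the decomposition has width 2, which upper-bounds the treewidth. Since c–a–b–d–c is a cycle in G, G is not acyclic. Forests are exactly the graphs of treewidth ≤ 1, so tw(G) ≥ 2. Hence tw(G) = 2 exactly.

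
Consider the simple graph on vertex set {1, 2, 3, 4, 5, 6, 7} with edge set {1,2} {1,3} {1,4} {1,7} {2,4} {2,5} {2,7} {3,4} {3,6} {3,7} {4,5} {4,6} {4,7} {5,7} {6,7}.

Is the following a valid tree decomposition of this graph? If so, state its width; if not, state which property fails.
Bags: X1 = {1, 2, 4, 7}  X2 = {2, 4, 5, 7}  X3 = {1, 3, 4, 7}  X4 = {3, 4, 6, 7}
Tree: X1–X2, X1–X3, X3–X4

Yes; width 3.

Vertex coverage: the bags together contain {1, 2, 3, 4, 5, 6, 7}, the full vertex set. Edge coverage: each edge of G has both endpoints in at least one bag. Running intersection: for every vertex, the bags containing it form a connected subtree. All three properties hold, so this is a valid tree decomposition of width max|bag| − 1 = 3, and hence tw(G) ≤ 3.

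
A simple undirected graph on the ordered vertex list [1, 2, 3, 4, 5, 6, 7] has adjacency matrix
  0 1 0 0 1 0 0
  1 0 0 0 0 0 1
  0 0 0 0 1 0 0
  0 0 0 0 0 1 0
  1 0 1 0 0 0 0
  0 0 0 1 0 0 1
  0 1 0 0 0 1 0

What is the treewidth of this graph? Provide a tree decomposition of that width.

Treewidth 1.
One such decomposition:
Bags: B1 = {4, 6}  B2 = {6, 7}  B3 = {2, 7}  B4 = {1, 2}  B5 = {1, 5}  B6 = {3, 5}
Tree: B1–B2, B2–B3, B3–B4, B4–B5, B5–B6

Each bag holds 2 vertices, so the decomposition has width 1, which upper-bounds the treewidth. Since G has at least one edge (e.g. 4–6), it is not an edgeless graph, so tw(G) ≥ 1. The upper and lower bounds meet at 1, so that is the treewidth.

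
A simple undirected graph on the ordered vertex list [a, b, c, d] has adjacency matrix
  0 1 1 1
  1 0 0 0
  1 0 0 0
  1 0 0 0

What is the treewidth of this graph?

A width-1 tree decomposition is:
Bags: B1 = {a, b}  B2 = {a, d}  B3 = {a, c}
Tree: B1–B2, B2–B3
The largest bag has 2 vertices, giving width 1; this decomposition certifies tw(G) ≤ 1. G has an edge, so its treewidth is at least 1. Therefore the treewidth is 1.

1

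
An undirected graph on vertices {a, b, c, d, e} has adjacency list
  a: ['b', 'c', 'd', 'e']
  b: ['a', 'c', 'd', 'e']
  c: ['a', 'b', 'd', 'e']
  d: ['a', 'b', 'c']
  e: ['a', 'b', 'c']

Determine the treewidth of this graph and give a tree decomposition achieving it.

Treewidth 3.
One such decomposition:
Bags: B1 = {a, b, c, e}  B2 = {a, b, c, d}
Tree: B1–B2

The largest bag has 4 vertices, giving width 3; this decomposition certifies tw(G) ≤ 3. On the other hand G contains the 4-clique {a, b, c, d}. A clique must lie in a single bag of any decomposition, so no decomposition can have width below 3. Hence tw(G) = 3 exactly.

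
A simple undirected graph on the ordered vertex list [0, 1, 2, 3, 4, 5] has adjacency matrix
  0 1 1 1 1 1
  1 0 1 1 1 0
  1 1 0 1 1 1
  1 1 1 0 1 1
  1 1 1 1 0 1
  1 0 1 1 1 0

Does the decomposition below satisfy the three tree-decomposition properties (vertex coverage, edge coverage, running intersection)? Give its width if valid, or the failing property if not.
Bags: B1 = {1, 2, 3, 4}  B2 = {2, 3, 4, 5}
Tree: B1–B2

A tree decomposition must satisfy three properties: every vertex lies in some bag; for every edge, both endpoints lie together in some bag; and for every vertex, the bags containing it form a connected subtree. Here vertex 0 appears in no bag, so the decomposition is invalid.

No — vertex 0 appears in no bag.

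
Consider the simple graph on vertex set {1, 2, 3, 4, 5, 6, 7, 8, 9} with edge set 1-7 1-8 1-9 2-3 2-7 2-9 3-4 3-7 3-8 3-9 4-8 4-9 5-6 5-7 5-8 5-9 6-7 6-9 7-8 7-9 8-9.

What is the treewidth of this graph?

A width-3 tree decomposition is:
Bags: B1 = {5, 6, 7, 9}  B2 = {5, 7, 8, 9}  B3 = {3, 7, 8, 9}  B4 = {2, 3, 7, 9}  B5 = {1, 7, 8, 9}  B6 = {3, 4, 8, 9}
Tree: B1–B2, B2–B3, B3–B4, B3–B5, B3–B6
Every bag has size at most 4, so the width is 4 − 1 = 3 and tw(G) ≤ 3. For the lower bound, the 4 vertices {3, 4, 8, 9} are pairwise adjacent, and any tree decomposition puts a clique entirely inside one bag — forcing width ≥ 3. Therefore the treewidth is 3.

3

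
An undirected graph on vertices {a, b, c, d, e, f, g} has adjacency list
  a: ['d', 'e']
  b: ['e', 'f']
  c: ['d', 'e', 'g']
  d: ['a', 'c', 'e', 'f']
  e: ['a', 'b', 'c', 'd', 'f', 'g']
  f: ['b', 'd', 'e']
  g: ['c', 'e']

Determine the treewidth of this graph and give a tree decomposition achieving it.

The largest bag has 3 vertices, giving width 2; this decomposition certifies tw(G) ≤ 2. For the lower bound, the 3 vertices {a, d, e} are pairwise adjacent, and any tree decomposition puts a clique entirely inside one bag — forcing width ≥ 2. The upper and lower bounds meet at 2, so that is the treewidth.

Treewidth 2.
One such decomposition:
Bags: B1 = {d, e, f}  B2 = {c, d, e}  B3 = {c, e, g}  B4 = {b, e, f}  B5 = {a, d, e}
Tree: B1–B2, B2–B3, B1–B4, B2–B5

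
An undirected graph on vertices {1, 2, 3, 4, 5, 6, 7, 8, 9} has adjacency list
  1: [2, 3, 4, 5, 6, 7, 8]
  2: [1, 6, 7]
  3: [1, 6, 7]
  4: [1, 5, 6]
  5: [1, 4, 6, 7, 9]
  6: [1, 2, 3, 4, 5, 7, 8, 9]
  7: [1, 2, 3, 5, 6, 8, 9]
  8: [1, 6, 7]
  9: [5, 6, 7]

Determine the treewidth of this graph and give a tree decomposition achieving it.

Treewidth 3.
One optimal decomposition is:
Bags: B1 = {1, 5, 6, 7}  B2 = {1, 2, 6, 7}  B3 = {1, 4, 5, 6}  B4 = {1, 6, 7, 8}  B5 = {1, 3, 6, 7}  B6 = {5, 6, 7, 9}
Tree: B1–B2, B1–B3, B1–B4, B2–B5, B1–B6

The largest bag has 4 vertices, giving width 3; this decomposition certifies tw(G) ≤ 3. For the lower bound, the 4 vertices {1, 4, 5, 6} are pairwise adjacent, and any tree decomposition puts a clique entirely inside one bag — forcing width ≥ 3. Therefore the treewidth is 3.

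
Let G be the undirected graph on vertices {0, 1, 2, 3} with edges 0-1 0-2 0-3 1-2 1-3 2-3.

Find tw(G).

A width-3 tree decomposition is:
Bags: B1 = {0, 1, 2, 3}
Tree: (single bag)
A single bag containing all 4 vertices is trivially a valid decomposition of width 3. Conversely, {0, 1, 2, 3} is a clique of size 4, and the vertices of any clique must share a bag in every tree decomposition; so some bag has ≥ 4 vertices and tw(G) ≥ 3. Combining the bounds, tw(G) = 3.

3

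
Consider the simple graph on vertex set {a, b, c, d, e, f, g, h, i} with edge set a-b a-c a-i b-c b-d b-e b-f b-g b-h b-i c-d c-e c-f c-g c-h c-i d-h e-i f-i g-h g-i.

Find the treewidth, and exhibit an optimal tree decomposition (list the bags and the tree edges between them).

The largest bag has 4 vertices, giving width 3; this decomposition certifies tw(G) ≤ 3. On the other hand G contains the 4-clique {b, c, d, h}. A clique must lie in a single bag of any decomposition, so no decomposition can have width below 3. The upper and lower bounds meet at 3, so that is the treewidth.

Treewidth 3.
One optimal decomposition is:
Bags: B1 = {b, c, g, h}  B2 = {b, c, g, i}  B3 = {b, c, d, h}  B4 = {b, c, f, i}  B5 = {a, b, c, i}  B6 = {b, c, e, i}
Tree: B1–B2, B1–B3, B2–B4, B4–B5, B2–B6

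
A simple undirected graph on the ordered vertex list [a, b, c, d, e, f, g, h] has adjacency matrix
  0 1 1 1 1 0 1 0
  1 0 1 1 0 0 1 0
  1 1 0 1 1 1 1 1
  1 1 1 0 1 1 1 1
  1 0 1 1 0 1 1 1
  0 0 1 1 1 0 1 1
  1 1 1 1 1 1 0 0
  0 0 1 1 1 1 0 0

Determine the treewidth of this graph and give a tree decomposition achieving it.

Treewidth 4.
Bags: B1 = {a, c, d, e, g}  B2 = {c, d, e, f, g}  B3 = {c, d, e, f, h}  B4 = {a, b, c, d, g}
Tree: B1–B2, B2–B3, B1–B4

Every bag has size at most 5, so the width is 5 − 1 = 4 and tw(G) ≤ 4. For the lower bound, the 5 vertices {c, d, e, f, g} are pairwise adjacent, and any tree decomposition puts a clique entirely inside one bag — forcing width ≥ 4. Therefore the treewidth is 4.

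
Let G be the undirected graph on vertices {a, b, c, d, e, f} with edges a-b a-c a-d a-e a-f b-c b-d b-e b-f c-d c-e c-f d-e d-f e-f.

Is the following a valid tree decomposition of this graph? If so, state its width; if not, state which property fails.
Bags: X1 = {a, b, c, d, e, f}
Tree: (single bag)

Every vertex of G appears in some bag (union = {a, b, c, d, e, f}); every edge is covered by a bag; and for each vertex v the set of bags containing v is connected in the bag tree. The decomposition is therefore valid. The largest bag has 6 vertices, so the width is 5.

Yes; width 5.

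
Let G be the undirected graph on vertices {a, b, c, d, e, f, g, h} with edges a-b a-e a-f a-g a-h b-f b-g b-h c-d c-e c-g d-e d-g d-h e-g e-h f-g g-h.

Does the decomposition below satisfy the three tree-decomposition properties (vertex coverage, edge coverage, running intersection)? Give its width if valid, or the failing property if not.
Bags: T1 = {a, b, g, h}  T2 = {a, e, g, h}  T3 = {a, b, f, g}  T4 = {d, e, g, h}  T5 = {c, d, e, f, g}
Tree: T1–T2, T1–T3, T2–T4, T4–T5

No — bags containing vertex f are not connected in the tree.

A tree decomposition must satisfy three properties: every vertex lies in some bag; for every edge, both endpoints lie together in some bag; and for every vertex, the bags containing it form a connected subtree. Here bags containing vertex f are not connected in the tree, so the decomposition is invalid.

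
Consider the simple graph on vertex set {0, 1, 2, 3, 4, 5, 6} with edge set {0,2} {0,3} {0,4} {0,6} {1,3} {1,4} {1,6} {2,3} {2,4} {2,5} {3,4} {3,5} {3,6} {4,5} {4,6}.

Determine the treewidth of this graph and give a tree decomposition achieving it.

The largest bag has 4 vertices, giving width 3; this decomposition certifies tw(G) ≤ 3. On the other hand G contains the 4-clique {0, 2, 3, 4}. A clique must lie in a single bag of any decomposition, so no decomposition can have width below 3. Therefore the treewidth is 3.

Treewidth 3.
One such decomposition:
Bags: B1 = {0, 2, 3, 4}  B2 = {0, 3, 4, 6}  B3 = {2, 3, 4, 5}  B4 = {1, 3, 4, 6}
Tree: B1–B2, B1–B3, B2–B4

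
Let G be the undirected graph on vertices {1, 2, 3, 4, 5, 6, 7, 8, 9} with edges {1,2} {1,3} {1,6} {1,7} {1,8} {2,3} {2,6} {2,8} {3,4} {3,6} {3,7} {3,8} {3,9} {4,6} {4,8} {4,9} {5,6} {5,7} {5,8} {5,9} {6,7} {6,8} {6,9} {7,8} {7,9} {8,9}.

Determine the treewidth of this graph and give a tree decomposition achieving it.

Treewidth 4.
One optimal decomposition is:
Bags: B1 = {5, 6, 7, 8, 9}  B2 = {3, 6, 7, 8, 9}  B3 = {1, 3, 6, 7, 8}  B4 = {3, 4, 6, 8, 9}  B5 = {1, 2, 3, 6, 8}
Tree: B1–B2, B2–B3, B2–B4, B3–B5

Every bag has size at most 5, so the width is 5 − 1 = 4 and tw(G) ≤ 4. On the other hand G contains the 5-clique {1, 2, 3, 6, 8}. A clique must lie in a single bag of any decomposition, so no decomposition can have width below 4. Therefore the treewidth is 4.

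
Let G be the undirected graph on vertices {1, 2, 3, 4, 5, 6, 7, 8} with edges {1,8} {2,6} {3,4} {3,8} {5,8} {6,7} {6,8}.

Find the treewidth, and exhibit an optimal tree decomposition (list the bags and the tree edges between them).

Every bag has size at most 2, so the width is 2 − 1 = 1 and tw(G) ≤ 1. Any graph with an edge has treewidth ≥ 1, and G has the edge 6–8. The upper and lower bounds meet at 1, so that is the treewidth.

Treewidth 1.
One optimal decomposition is:
Bags: B1 = {6, 8}  B2 = {6, 7}  B3 = {5, 8}  B4 = {3, 8}  B5 = {1, 8}  B6 = {3, 4}  B7 = {2, 6}
Tree: B1–B2, B1–B3, B1–B4, B3–B5, B4–B6, B1–B7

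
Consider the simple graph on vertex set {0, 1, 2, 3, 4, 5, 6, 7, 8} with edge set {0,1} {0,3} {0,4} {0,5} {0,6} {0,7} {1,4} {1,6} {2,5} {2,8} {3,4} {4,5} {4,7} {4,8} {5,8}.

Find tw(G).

A width-2 tree decomposition is:
Bags: B1 = {4, 5, 8}  B2 = {0, 4, 5}  B3 = {2, 5, 8}  B4 = {0, 1, 4}  B5 = {0, 4, 7}  B6 = {0, 1, 6}  B7 = {0, 3, 4}
Tree: B1–B2, B1–B3, B2–B4, B4–B5, B4–B6, B2–B7
The largest bag has 3 vertices, giving width 2; this decomposition certifies tw(G) ≤ 2. On the other hand G contains the 3-clique {0, 1, 4}. A clique must lie in a single bag of any decomposition, so no decomposition can have width below 2. Hence tw(G) = 2 exactly.

2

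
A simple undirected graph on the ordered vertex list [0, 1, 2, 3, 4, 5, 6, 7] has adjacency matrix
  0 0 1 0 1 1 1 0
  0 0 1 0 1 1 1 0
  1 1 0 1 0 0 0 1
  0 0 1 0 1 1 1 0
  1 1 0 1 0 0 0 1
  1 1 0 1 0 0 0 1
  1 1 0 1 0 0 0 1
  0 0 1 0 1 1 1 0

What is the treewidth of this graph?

4

A width-4 tree decomposition is:
Bags: B1 = {0, 2, 4, 5, 6}  B2 = {1, 2, 4, 5, 6}  B3 = {2, 4, 5, 6, 7}  B4 = {2, 3, 4, 5, 6}
Tree: B1–B2, B2–B3, B3–B4
Every bag has size at most 5, so the width is 5 − 1 = 4 and tw(G) ≤ 4. For the lower bound: the 5 vertex sets {0,5}, {1,2}, {4,7}, {6}, {3} are disjoint, each induces a connected subgraph, and every pair is joined by at least one edge of G. Contracting each set to a single vertex therefore yields K_{5} as a minor, and since treewidth is minor-monotone, tw(G) ≥ tw(K_{5}) = 4. Therefore the treewidth is 4.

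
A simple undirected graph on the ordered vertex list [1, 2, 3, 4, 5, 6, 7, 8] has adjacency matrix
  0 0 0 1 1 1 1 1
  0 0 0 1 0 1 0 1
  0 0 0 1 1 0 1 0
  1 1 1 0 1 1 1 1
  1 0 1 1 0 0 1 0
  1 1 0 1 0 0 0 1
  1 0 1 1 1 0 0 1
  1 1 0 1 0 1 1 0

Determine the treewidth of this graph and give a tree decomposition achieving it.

Every bag has size at most 4, so the width is 4 − 1 = 3 and tw(G) ≤ 3. Conversely, {1, 4, 6, 8} is a clique of size 4, and the vertices of any clique must share a bag in every tree decomposition; so some bag has ≥ 4 vertices and tw(G) ≥ 3. The upper and lower bounds meet at 3, so that is the treewidth.

Treewidth 3.
One such decomposition:
Bags: B1 = {1, 4, 5, 7}  B2 = {1, 4, 7, 8}  B3 = {3, 4, 5, 7}  B4 = {1, 4, 6, 8}  B5 = {2, 4, 6, 8}
Tree: B1–B2, B1–B3, B2–B4, B4–B5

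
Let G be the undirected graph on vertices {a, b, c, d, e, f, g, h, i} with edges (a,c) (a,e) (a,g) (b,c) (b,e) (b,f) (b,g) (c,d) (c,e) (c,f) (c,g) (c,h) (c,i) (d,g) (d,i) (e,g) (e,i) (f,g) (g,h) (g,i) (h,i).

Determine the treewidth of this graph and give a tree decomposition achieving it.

Each bag holds 4 vertices, so the decomposition has width 3, which upper-bounds the treewidth. On the other hand G contains the 4-clique {a, c, e, g}. A clique must lie in a single bag of any decomposition, so no decomposition can have width below 3. Hence tw(G) = 3 exactly.

Treewidth 3.
Bags: B1 = {c, e, g, i}  B2 = {a, c, e, g}  B3 = {c, d, g, i}  B4 = {b, c, e, g}  B5 = {c, g, h, i}  B6 = {b, c, f, g}
Tree: B1–B2, B1–B3, B1–B4, B3–B5, B4–B6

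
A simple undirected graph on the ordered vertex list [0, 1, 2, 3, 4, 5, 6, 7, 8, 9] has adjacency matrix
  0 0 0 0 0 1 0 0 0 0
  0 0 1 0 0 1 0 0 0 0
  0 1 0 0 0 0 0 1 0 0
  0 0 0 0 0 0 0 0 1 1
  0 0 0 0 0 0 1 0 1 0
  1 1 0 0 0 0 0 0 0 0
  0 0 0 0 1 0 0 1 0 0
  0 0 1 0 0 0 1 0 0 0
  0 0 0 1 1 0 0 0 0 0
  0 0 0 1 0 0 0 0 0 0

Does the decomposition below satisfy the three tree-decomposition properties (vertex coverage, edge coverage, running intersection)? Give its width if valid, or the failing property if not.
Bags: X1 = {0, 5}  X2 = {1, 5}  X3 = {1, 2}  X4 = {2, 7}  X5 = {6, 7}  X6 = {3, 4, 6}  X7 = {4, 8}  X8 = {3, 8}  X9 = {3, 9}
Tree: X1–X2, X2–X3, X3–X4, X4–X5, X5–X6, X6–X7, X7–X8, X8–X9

No — bags containing vertex 3 are not connected in the tree.

A tree decomposition must satisfy three properties: every vertex lies in some bag; for every edge, both endpoints lie together in some bag; and for every vertex, the bags containing it form a connected subtree. Here bags containing vertex 3 are not connected in the tree, so the decomposition is invalid.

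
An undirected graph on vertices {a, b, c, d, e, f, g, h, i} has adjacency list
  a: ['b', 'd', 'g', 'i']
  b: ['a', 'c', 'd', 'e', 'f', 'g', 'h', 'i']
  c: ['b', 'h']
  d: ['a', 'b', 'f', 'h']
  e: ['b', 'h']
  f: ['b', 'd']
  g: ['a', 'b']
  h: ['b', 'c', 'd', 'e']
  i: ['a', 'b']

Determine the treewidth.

A width-2 tree decomposition is:
Bags: B1 = {a, b, g}  B2 = {a, b, d}  B3 = {b, d, f}  B4 = {b, d, h}  B5 = {b, c, h}  B6 = {b, e, h}  B7 = {a, b, i}
Tree: B1–B2, B2–B3, B3–B4, B4–B5, B5–B6, B1–B7
The largest bag has 3 vertices, giving width 2; this decomposition certifies tw(G) ≤ 2. Conversely, {b, d, h} is a clique of size 3, and the vertices of any clique must share a bag in every tree decomposition; so some bag has ≥ 3 vertices and tw(G) ≥ 2. Therefore the treewidth is 2.

2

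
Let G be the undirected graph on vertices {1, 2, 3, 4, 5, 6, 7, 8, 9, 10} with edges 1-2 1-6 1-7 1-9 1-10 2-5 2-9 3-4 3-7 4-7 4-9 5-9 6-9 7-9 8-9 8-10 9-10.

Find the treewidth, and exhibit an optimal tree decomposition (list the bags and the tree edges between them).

The largest bag has 3 vertices, giving width 2; this decomposition certifies tw(G) ≤ 2. For the lower bound, the 3 vertices {8, 9, 10} are pairwise adjacent, and any tree decomposition puts a clique entirely inside one bag — forcing width ≥ 2. Therefore the treewidth is 2.

Treewidth 2.
One optimal decomposition is:
Bags: B1 = {4, 7, 9}  B2 = {1, 7, 9}  B3 = {1, 6, 9}  B4 = {1, 9, 10}  B5 = {1, 2, 9}  B6 = {8, 9, 10}  B7 = {2, 5, 9}  B8 = {3, 4, 7}
Tree: B1–B2, B2–B3, B3–B4, B2–B5, B4–B6, B5–B7, B1–B8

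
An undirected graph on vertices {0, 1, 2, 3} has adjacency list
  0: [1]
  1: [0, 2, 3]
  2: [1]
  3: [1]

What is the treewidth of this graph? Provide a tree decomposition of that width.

Treewidth 1.
One such decomposition:
Bags: B1 = {1, 2}  B2 = {1, 3}  B3 = {0, 1}
Tree: B1–B2, B1–B3

The largest bag has 2 vertices, giving width 1; this decomposition certifies tw(G) ≤ 1. G has an edge, so its treewidth is at least 1. The upper and lower bounds meet at 1, so that is the treewidth.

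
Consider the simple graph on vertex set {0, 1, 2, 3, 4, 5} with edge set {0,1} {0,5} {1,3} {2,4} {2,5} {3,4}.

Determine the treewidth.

A width-2 tree decomposition is:
Bags: B1 = {1, 3, 4}  B2 = {1, 2, 4}  B3 = {1, 2, 5}  B4 = {0, 1, 5}
Tree: B1–B2, B2–B3, B3–B4
Every bag has size at most 3, so the width is 3 − 1 = 2 and tw(G) ≤ 2. For the lower bound, G contains the cycle 1–3–4–2–5–0–1, so G is not a forest; only forests have treewidth ≤ 1, hence tw(G) ≥ 2. Therefore the treewidth is 2.

2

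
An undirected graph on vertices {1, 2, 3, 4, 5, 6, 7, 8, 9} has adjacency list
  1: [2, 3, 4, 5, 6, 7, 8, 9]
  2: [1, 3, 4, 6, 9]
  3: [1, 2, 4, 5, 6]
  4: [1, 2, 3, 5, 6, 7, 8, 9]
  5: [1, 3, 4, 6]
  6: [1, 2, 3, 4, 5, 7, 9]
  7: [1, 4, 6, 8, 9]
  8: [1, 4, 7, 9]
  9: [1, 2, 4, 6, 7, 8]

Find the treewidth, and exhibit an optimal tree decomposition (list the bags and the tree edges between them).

Each bag holds 5 vertices, so the decomposition has width 4, which upper-bounds the treewidth. Conversely, {1, 4, 7, 8, 9} is a clique of size 5, and the vertices of any clique must share a bag in every tree decomposition; so some bag has ≥ 5 vertices and tw(G) ≥ 4. Therefore the treewidth is 4.

Treewidth 4.
One such decomposition:
Bags: B1 = {1, 2, 3, 4, 6}  B2 = {1, 2, 4, 6, 9}  B3 = {1, 3, 4, 5, 6}  B4 = {1, 4, 6, 7, 9}  B5 = {1, 4, 7, 8, 9}
Tree: B1–B2, B1–B3, B2–B4, B4–B5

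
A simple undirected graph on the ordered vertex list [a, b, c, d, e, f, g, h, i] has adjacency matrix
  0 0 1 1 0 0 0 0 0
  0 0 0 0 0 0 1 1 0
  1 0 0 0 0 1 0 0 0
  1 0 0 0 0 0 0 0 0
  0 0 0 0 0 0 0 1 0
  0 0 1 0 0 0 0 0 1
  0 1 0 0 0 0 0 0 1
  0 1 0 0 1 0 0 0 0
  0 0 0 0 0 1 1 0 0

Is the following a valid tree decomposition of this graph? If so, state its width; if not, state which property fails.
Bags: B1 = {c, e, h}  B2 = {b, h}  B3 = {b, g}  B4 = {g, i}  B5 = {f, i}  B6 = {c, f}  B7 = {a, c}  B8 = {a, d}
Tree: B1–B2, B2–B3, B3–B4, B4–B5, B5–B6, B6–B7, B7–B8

A tree decomposition must satisfy three properties: every vertex lies in some bag; for every edge, both endpoints lie together in some bag; and for every vertex, the bags containing it form a connected subtree. Here bags containing vertex c are not connected in the tree, so the decomposition is invalid.

No — bags containing vertex c are not connected in the tree.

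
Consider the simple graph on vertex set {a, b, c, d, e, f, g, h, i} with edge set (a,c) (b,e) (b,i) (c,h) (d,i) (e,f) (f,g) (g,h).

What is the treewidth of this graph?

1

A width-1 tree decomposition is:
Bags: B1 = {a, c}  B2 = {c, h}  B3 = {g, h}  B4 = {f, g}  B5 = {e, f}  B6 = {b, e}  B7 = {b, i}  B8 = {d, i}
Tree: B1–B2, B2–B3, B3–B4, B4–B5, B5–B6, B6–B7, B7–B8
The largest bag has 2 vertices, giving width 1; this decomposition certifies tw(G) ≤ 1. Any graph with an edge has treewidth ≥ 1, and G has the edge a–c. Hence tw(G) = 1 exactly.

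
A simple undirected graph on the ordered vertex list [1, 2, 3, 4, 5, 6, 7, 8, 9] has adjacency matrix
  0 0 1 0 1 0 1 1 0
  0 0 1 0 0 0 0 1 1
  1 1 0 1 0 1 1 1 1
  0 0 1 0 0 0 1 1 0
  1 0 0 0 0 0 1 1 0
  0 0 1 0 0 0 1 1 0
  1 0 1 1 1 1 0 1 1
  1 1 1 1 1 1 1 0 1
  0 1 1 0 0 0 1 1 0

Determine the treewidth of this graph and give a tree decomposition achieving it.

Each bag holds 4 vertices, so the decomposition has width 3, which upper-bounds the treewidth. On the other hand G contains the 4-clique {2, 3, 8, 9}. A clique must lie in a single bag of any decomposition, so no decomposition can have width below 3. The upper and lower bounds meet at 3, so that is the treewidth.

Treewidth 3.
One such decomposition:
Bags: B1 = {3, 4, 7, 8}  B2 = {3, 7, 8, 9}  B3 = {3, 6, 7, 8}  B4 = {1, 3, 7, 8}  B5 = {1, 5, 7, 8}  B6 = {2, 3, 8, 9}
Tree: B1–B2, B2–B3, B2–B4, B4–B5, B2–B6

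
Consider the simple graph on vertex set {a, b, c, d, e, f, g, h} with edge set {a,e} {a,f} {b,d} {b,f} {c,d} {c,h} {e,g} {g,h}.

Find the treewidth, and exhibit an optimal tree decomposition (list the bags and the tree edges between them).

Treewidth 2.
One such decomposition:
Bags: B1 = {b, d, f}  B2 = {c, d, f}  B3 = {c, f, h}  B4 = {f, g, h}  B5 = {e, f, g}  B6 = {a, e, f}
Tree: B1–B2, B2–B3, B3–B4, B4–B5, B5–B6

Every bag has size at most 3, so the width is 3 − 1 = 2 and tw(G) ≤ 2. The edges f–b–d–c–h–g–e–a–f form a cycle, so G is not a tree and its treewidth is at least 2. Therefore the treewidth is 2.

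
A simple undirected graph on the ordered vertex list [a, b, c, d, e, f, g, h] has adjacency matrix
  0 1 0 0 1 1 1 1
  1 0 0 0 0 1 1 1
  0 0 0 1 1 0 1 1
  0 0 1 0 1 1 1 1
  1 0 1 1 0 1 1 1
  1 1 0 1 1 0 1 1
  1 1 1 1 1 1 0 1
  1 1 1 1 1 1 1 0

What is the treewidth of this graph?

A width-4 tree decomposition is:
Bags: B1 = {a, b, f, g, h}  B2 = {a, e, f, g, h}  B3 = {d, e, f, g, h}  B4 = {c, d, e, g, h}
Tree: B1–B2, B2–B3, B3–B4
The largest bag has 5 vertices, giving width 4; this decomposition certifies tw(G) ≤ 4. For the lower bound, the 5 vertices {c, d, e, g, h} are pairwise adjacent, and any tree decomposition puts a clique entirely inside one bag — forcing width ≥ 4. Combining the bounds, tw(G) = 4.

4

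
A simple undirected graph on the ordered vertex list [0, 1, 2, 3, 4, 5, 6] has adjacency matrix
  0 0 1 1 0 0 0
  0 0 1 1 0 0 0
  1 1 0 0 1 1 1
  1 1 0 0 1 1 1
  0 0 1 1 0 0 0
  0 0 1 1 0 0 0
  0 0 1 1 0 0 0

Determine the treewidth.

2

A width-2 tree decomposition is:
Bags: B1 = {2, 3, 4}  B2 = {1, 2, 3}  B3 = {2, 3, 5}  B4 = {0, 2, 3}  B5 = {2, 3, 6}
Tree: B1–B2, B2–B3, B3–B4, B4–B5
The largest bag has 3 vertices, giving width 2; this decomposition certifies tw(G) ≤ 2. For the lower bound, G contains the cycle 3–4–2–1–3, so G is not a forest; only forests have treewidth ≤ 1, hence tw(G) ≥ 2. Combining the bounds, tw(G) = 2.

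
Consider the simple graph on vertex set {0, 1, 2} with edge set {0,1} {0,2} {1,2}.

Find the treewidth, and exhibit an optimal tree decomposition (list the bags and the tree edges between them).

A single bag containing all 3 vertices is trivially a valid decomposition of width 2. Conversely, {0, 1, 2} is a clique of size 3, and the vertices of any clique must share a bag in every tree decomposition; so some bag has ≥ 3 vertices and tw(G) ≥ 2. Combining the bounds, tw(G) = 2.

Treewidth 2.
Bags: B1 = {0, 1, 2}
Tree: (single bag)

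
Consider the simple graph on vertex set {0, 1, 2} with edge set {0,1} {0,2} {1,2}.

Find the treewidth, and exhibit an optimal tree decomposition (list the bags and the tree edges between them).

Treewidth 2.
One optimal decomposition is:
Bags: B1 = {0, 1, 2}
Tree: (single bag)

With just one bag of size 3, the width is 3 − 1 = 2, so tw(G) ≤ 2. For the lower bound, the 3 vertices {0, 1, 2} are pairwise adjacent, and any tree decomposition puts a clique entirely inside one bag — forcing width ≥ 2. Therefore the treewidth is 2.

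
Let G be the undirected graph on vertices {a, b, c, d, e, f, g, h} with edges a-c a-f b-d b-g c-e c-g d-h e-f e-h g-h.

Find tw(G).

2

A width-2 tree decomposition is:
Bags: B1 = {a, e, f}  B2 = {a, c, e}  B3 = {c, e, h}  B4 = {c, g, h}  B5 = {d, g, h}  B6 = {b, d, g}
Tree: B1–B2, B2–B3, B3–B4, B4–B5, B5–B6
The largest bag has 3 vertices, giving width 2; this decomposition certifies tw(G) ≤ 2. Since f–a–c–e–f is a cycle in G, G is not acyclic. Forests are exactly the graphs of treewidth ≤ 1, so tw(G) ≥ 2. Combining the bounds, tw(G) = 2.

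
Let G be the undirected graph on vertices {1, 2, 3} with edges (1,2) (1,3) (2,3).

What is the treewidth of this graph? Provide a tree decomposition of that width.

With just one bag of size 3, the width is 3 − 1 = 2, so tw(G) ≤ 2. Conversely, {1, 2, 3} is a clique of size 3, and the vertices of any clique must share a bag in every tree decomposition; so some bag has ≥ 3 vertices and tw(G) ≥ 2. Hence tw(G) = 2 exactly.

Treewidth 2.
One optimal decomposition is:
Bags: B1 = {1, 2, 3}
Tree: (single bag)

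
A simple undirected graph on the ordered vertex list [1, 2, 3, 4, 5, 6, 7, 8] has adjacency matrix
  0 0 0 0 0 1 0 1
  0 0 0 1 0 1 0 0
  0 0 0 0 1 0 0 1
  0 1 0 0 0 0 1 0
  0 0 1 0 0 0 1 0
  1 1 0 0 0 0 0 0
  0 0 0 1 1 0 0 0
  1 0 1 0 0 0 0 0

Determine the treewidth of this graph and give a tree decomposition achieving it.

Treewidth 2.
One such decomposition:
Bags: B1 = {1, 2, 6}  B2 = {1, 2, 4}  B3 = {1, 4, 7}  B4 = {1, 5, 7}  B5 = {1, 3, 5}  B6 = {1, 3, 8}
Tree: B1–B2, B2–B3, B3–B4, B4–B5, B5–B6

Every bag has size at most 3, so the width is 3 − 1 = 2 and tw(G) ≤ 2. Since 1–6–2–4–7–5–3–8–1 is a cycle in G, G is not acyclic. Forests are exactly the graphs of treewidth ≤ 1, so tw(G) ≥ 2. Combining the bounds, tw(G) = 2.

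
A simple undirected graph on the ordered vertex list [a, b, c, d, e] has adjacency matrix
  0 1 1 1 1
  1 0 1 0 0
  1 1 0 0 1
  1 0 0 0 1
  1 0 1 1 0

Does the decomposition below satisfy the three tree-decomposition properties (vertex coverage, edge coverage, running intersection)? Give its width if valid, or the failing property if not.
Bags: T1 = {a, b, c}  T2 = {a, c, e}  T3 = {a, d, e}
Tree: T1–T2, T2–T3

Checking the three conditions: (i) the bags cover all of {a, b, c, d, e}; (ii) for each edge, some bag contains both endpoints; (iii) the bags containing any fixed vertex form a subtree. All hold, so the decomposition is valid with width 3 − 1 = 2.

Yes; width 2.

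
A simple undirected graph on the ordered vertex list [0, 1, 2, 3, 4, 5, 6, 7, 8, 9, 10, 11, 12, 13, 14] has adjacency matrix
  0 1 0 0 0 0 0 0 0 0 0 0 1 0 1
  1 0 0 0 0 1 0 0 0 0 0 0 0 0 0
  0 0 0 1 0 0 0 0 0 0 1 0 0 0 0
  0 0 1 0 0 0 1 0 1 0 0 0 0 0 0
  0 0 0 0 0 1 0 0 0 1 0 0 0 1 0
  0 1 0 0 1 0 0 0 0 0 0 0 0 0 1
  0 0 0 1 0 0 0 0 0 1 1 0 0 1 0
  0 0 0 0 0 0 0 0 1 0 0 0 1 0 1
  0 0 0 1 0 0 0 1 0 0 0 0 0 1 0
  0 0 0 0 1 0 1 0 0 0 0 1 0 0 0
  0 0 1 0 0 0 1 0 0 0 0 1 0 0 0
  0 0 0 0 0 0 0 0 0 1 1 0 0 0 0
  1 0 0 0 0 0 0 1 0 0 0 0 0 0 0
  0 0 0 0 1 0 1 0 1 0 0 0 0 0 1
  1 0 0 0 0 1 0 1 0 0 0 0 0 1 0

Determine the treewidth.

A width-3 tree decomposition is:
Bags: B1 = {2, 9, 10, 11}  B2 = {2, 6, 9, 10}  B3 = {2, 3, 6, 9}  B4 = {3, 4, 6, 9}  B5 = {3, 4, 6, 13}  B6 = {3, 4, 8, 13}  B7 = {4, 5, 8, 13}  B8 = {5, 8, 13, 14}  B9 = {5, 7, 8, 14}  B10 = {1, 5, 7, 14}  B11 = {0, 1, 7, 14}  B12 = {0, 1, 7, 12}
Tree: B1–B2, B2–B3, B3–B4, B4–B5, B5–B6, B6–B7, B7–B8, B8–B9, B9–B10, B10–B11, B11–B12
Each bag holds 4 vertices, so the decomposition has width 3, which upper-bounds the treewidth. For the lower bound: the 4 vertex sets {2,10,11}, {9}, {6}, {3,4,8,13} are disjoint, each induces a connected subgraph, and every pair is joined by at least one edge of G. Contracting each set to a single vertex therefore yields K_{4} as a minor, and since treewidth is minor-monotone, tw(G) ≥ tw(K_{4}) = 3. Hence tw(G) = 3 exactly.

3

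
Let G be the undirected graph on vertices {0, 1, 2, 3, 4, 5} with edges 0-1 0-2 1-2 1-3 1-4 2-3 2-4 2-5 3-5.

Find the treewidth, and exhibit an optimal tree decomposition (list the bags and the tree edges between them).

Treewidth 2.
One optimal decomposition is:
Bags: B1 = {0, 1, 2}  B2 = {1, 2, 3}  B3 = {1, 2, 4}  B4 = {2, 3, 5}
Tree: B1–B2, B2–B3, B2–B4

The largest bag has 3 vertices, giving width 2; this decomposition certifies tw(G) ≤ 2. Conversely, {0, 1, 2} is a clique of size 3, and the vertices of any clique must share a bag in every tree decomposition; so some bag has ≥ 3 vertices and tw(G) ≥ 2. Hence tw(G) = 2 exactly.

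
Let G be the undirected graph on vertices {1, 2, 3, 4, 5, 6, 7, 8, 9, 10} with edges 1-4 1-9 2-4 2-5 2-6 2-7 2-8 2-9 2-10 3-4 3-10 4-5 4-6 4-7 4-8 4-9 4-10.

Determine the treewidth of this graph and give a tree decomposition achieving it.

Treewidth 2.
Bags: B1 = {2, 4, 6}  B2 = {2, 4, 9}  B3 = {2, 4, 5}  B4 = {2, 4, 10}  B5 = {2, 4, 8}  B6 = {2, 4, 7}  B7 = {3, 4, 10}  B8 = {1, 4, 9}
Tree: B1–B2, B2–B3, B2–B4, B3–B5, B2–B6, B4–B7, B2–B8

Every bag has size at most 3, so the width is 3 − 1 = 2 and tw(G) ≤ 2. Conversely, {1, 4, 9} is a clique of size 3, and the vertices of any clique must share a bag in every tree decomposition; so some bag has ≥ 3 vertices and tw(G) ≥ 2. Hence tw(G) = 2 exactly.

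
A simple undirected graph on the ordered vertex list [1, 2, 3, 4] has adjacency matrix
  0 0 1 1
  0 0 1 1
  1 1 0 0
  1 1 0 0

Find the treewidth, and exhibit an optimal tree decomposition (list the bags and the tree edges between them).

Treewidth 2.
One such decomposition:
Bags: B1 = {1, 2, 3}  B2 = {1, 2, 4}
Tree: B1–B2

Each bag holds 3 vertices, so the decomposition has width 2, which upper-bounds the treewidth. For the lower bound, G contains the cycle 1–3–2–4–1, so G is not a forest; only forests have treewidth ≤ 1, hence tw(G) ≥ 2. Combining the bounds, tw(G) = 2.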